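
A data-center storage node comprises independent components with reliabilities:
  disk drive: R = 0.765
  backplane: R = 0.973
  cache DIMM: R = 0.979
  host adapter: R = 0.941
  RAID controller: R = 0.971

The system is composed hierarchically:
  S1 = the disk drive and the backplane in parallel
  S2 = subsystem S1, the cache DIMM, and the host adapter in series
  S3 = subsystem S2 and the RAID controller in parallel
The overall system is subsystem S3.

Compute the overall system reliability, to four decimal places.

0.9975

Parallel (disk drive and backplane): 1 − (1 − 0.765000)(1 − 0.973000) = 0.993655
Series ([0.993655], cache DIMM, and host adapter): 0.993655 × 0.979000 × 0.941000 = 0.915394
Parallel ([0.915394] and RAID controller): 1 − (1 − 0.915394)(1 − 0.971000) = 0.9975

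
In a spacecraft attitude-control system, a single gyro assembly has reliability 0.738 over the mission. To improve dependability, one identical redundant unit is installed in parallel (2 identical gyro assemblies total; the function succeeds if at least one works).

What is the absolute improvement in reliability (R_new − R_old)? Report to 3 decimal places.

0.193

R_before = 0.738
R_after = 1 − (1 − 0.738)^2 = 0.931
ΔR = 0.931 − 0.738 = 0.193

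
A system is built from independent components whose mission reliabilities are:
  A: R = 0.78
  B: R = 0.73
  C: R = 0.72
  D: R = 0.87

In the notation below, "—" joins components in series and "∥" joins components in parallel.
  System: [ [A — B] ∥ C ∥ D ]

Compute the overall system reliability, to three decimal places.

Series (A and B): 0.78000 × 0.73000 = 0.56940
Parallel ([0.56940], C, and D): 1 − (1 − 0.56940)(1 − 0.72000)(1 − 0.87000) = 0.984

0.984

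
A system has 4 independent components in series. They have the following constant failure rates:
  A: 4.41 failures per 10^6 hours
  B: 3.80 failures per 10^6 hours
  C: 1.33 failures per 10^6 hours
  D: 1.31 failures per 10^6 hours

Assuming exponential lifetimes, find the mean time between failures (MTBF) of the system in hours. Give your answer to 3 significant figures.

92200

Series of exponential components: λ_sys = Σ λ_i
λ_sys = 0.00000441 + 0.00000380 + 0.00000133 + 0.00000131 = 1.0850e-05 /h
MTBF = 1 / λ_sys = 92200 h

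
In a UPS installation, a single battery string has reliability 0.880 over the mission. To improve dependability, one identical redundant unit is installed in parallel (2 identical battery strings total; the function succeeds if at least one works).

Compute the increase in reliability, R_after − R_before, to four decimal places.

R_before = 0.880
R_after = 1 − (1 − 0.880)^2 = 0.9856
ΔR = 0.9856 − 0.880 = 0.1056

0.1056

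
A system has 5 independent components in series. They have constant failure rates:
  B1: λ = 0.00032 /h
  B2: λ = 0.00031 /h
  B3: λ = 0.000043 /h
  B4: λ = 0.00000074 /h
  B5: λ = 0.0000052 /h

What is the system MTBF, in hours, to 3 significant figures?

Series of exponential components: λ_sys = Σ λ_i
λ_sys = 0.00032 + 0.00031 + 0.000043 + 0.00000074 + 0.0000052 = 6.7894e-04 /h
MTBF = 1 / λ_sys = 1470 h

1470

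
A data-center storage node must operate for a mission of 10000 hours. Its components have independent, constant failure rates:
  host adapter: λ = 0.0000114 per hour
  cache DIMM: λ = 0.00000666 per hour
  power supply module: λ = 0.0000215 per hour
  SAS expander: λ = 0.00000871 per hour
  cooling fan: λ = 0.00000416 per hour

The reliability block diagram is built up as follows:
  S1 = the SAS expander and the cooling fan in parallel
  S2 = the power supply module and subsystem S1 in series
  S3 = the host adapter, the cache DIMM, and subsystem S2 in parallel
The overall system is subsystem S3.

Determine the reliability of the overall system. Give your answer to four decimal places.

R(host adapter) = exp(−0.0000114 × 10000) = 0.892258
R(cache DIMM) = exp(−0.00000666 × 10000) = 0.935569
R(power supply module) = exp(−0.0000215 × 10000) = 0.806541
R(SAS expander) = exp(−0.00000871 × 10000) = 0.916585
R(cooling fan) = exp(−0.00000416 × 10000) = 0.959253
Parallel (SAS expander and cooling fan): 1 − (1 − 0.916585)(1 − 0.959253) = 0.996601
Series (power supply module and [0.996601]): 0.806541 × 0.996601 = 0.803800
Parallel (host adapter, cache DIMM, and [0.803800]): 1 − (1 − 0.892258)(1 − 0.935569)(1 − 0.803800) = 0.9986

0.9986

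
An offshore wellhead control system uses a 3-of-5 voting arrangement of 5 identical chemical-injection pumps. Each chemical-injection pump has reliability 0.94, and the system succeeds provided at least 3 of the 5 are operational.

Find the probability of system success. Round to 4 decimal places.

R = Σ_{i=3}^{5} C(5,i) p^i (1−p)^{5−i} with p = 0.94
C(5,3)·0.94^3·0.06^2 = 0.029901
C(5,4)·0.94^4·0.06^1 = 0.234225
C(5,5)·0.94^5·0.06^0 = 0.733904
Sum = 0.9980

0.9980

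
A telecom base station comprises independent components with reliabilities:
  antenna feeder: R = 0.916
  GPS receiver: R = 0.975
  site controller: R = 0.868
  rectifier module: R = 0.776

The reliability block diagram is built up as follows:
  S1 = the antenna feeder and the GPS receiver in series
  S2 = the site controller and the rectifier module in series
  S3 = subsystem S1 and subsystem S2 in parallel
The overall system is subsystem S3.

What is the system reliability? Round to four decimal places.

Series (antenna feeder and GPS receiver): 0.916000 × 0.975000 = 0.893100
Series (site controller and rectifier module): 0.868000 × 0.776000 = 0.673568
Parallel ([0.893100] and [0.673568]): 1 − (1 − 0.893100)(1 − 0.673568) = 0.9651

0.9651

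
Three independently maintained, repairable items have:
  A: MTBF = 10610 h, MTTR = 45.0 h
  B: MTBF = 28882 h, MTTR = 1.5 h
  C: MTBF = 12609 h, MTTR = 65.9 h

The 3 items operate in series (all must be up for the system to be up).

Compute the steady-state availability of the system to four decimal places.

0.9905

A(A) = MTBF/(MTBF+MTTR) = 10610/(10610+45.0) = 0.995777
A(B) = MTBF/(MTBF+MTTR) = 28882/(28882+1.5) = 0.999948
A(C) = MTBF/(MTBF+MTTR) = 12609/(12609+65.9) = 0.994801
Series availability: 0.995777 × 0.999948 × 0.994801 = 0.9905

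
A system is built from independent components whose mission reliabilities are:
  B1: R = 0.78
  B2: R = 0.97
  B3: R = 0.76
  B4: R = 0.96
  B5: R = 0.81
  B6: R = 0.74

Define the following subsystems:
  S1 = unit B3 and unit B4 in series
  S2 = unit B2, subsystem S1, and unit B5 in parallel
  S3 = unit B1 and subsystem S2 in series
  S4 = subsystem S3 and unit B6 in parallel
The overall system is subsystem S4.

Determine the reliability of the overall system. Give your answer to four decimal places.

0.9425

Series (B3 and B4): 0.760000 × 0.960000 = 0.729600
Parallel (B2, [0.729600], and B5): 1 − (1 − 0.970000)(1 − 0.729600)(1 − 0.810000) = 0.998459
Series (B1 and [0.998459]): 0.780000 × 0.998459 = 0.778798
Parallel ([0.778798] and B6): 1 − (1 − 0.778798)(1 − 0.740000) = 0.9425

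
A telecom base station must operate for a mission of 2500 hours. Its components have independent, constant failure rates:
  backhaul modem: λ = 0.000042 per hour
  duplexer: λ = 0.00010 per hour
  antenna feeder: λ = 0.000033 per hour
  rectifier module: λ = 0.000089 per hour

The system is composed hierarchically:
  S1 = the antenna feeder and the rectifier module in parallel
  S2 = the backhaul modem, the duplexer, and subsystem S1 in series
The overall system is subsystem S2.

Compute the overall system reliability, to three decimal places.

0.690

R(backhaul modem) = exp(−0.000042 × 2500) = 0.90032
R(duplexer) = exp(−0.00010 × 2500) = 0.77880
R(antenna feeder) = exp(−0.000033 × 2500) = 0.92081
R(rectifier module) = exp(−0.000089 × 2500) = 0.80052
Parallel (antenna feeder and rectifier module): 1 − (1 − 0.92081)(1 − 0.80052) = 0.98420
Series (backhaul modem, duplexer, and [0.98420]): 0.90032 × 0.77880 × 0.98420 = 0.690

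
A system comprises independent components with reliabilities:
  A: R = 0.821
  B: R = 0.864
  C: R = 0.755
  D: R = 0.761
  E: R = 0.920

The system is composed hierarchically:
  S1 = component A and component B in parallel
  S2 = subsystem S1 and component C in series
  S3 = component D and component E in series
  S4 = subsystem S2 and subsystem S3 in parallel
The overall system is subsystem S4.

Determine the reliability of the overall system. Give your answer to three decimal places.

0.921

Parallel (A and B): 1 − (1 − 0.82100)(1 − 0.86400) = 0.97566
Series ([0.97566] and C): 0.97566 × 0.75500 = 0.73662
Series (D and E): 0.76100 × 0.92000 = 0.70012
Parallel ([0.73662] and [0.70012]): 1 − (1 − 0.73662)(1 − 0.70012) = 0.921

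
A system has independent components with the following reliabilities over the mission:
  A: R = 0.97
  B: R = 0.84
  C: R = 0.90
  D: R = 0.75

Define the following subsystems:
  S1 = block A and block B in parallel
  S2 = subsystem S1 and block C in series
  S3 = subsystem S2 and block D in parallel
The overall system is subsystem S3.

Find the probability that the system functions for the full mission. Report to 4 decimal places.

Parallel (A and B): 1 − (1 − 0.970000)(1 − 0.840000) = 0.995200
Series ([0.995200] and C): 0.995200 × 0.900000 = 0.895680
Parallel ([0.895680] and D): 1 − (1 − 0.895680)(1 − 0.750000) = 0.9739

0.9739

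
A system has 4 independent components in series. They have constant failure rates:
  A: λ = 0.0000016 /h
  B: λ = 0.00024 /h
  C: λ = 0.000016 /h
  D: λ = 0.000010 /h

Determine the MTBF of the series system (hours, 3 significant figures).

3740

Series of exponential components: λ_sys = Σ λ_i
λ_sys = 0.0000016 + 0.00024 + 0.000016 + 0.000010 = 2.6760e-04 /h
MTBF = 1 / λ_sys = 3740 h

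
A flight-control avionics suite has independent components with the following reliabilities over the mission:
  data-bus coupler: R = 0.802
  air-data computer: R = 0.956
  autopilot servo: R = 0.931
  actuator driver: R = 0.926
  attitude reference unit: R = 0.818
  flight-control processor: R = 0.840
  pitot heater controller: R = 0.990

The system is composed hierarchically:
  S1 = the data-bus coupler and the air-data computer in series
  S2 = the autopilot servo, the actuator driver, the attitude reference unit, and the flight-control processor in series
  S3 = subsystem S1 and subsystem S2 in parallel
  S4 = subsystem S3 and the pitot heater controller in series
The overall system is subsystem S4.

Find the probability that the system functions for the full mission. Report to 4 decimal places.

0.8959

Series (data-bus coupler and air-data computer): 0.802000 × 0.956000 = 0.766712
Series (autopilot servo, actuator driver, attitude reference unit, and flight-control processor): 0.931000 × 0.926000 × 0.818000 × 0.840000 = 0.592370
Parallel ([0.766712] and [0.592370]): 1 − (1 − 0.766712)(1 − 0.592370) = 0.904905
Series ([0.904905] and pitot heater controller): 0.904905 × 0.990000 = 0.8959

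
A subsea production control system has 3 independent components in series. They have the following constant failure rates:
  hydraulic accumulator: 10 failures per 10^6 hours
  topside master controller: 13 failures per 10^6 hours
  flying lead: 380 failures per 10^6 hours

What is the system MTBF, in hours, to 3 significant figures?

2480

Series of exponential components: λ_sys = Σ λ_i
λ_sys = 0.000010 + 0.000013 + 0.00038 = 4.0300e-04 /h
MTBF = 1 / λ_sys = 2480 h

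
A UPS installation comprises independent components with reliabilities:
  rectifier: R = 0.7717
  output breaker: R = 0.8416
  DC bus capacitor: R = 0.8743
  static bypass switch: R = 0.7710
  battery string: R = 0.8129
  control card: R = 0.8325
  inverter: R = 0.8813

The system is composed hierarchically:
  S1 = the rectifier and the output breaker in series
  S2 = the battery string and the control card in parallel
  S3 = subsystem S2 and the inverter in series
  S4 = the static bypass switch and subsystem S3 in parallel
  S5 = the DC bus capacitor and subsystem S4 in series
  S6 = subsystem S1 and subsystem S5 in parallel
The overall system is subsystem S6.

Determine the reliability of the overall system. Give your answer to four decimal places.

Series (rectifier and output breaker): 0.771700 × 0.841600 = 0.649463
Parallel (battery string and control card): 1 − (1 − 0.812900)(1 − 0.832500) = 0.968661
Series ([0.968661] and inverter): 0.968661 × 0.881300 = 0.853681
Parallel (static bypass switch and [0.853681]): 1 − (1 − 0.771000)(1 − 0.853681) = 0.966493
Series (DC bus capacitor and [0.966493]): 0.874300 × 0.966493 = 0.845005
Parallel ([0.649463] and [0.845005]): 1 − (1 − 0.649463)(1 − 0.845005) = 0.9457

0.9457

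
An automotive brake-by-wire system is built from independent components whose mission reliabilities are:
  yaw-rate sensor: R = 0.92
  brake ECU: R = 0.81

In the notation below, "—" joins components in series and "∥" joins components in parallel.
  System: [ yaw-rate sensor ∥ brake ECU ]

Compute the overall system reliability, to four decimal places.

0.9848

Parallel (yaw-rate sensor and brake ECU): 1 − (1 − 0.920000)(1 − 0.810000) = 0.9848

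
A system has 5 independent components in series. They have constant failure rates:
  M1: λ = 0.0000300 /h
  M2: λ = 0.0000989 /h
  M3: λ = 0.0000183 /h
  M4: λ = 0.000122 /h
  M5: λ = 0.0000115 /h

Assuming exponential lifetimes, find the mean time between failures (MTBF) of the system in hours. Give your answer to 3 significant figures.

3560

Series of exponential components: λ_sys = Σ λ_i
λ_sys = 0.0000300 + 0.0000989 + 0.0000183 + 0.000122 + 0.0000115 = 2.8070e-04 /h
MTBF = 1 / λ_sys = 3560 h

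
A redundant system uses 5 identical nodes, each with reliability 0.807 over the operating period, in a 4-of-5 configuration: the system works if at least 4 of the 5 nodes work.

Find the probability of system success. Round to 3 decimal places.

R = Σ_{i=4}^{5} C(5,i) p^i (1−p)^{5−i} with p = 0.807
C(5,4)·0.807^4·0.193^1 = 0.40928
C(5,5)·0.807^5·0.193^0 = 0.34227
Sum = 0.752

0.752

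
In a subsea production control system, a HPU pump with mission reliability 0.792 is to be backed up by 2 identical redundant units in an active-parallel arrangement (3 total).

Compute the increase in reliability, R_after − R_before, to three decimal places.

0.199

R_before = 0.792
R_after = 1 − (1 − 0.792)^3 = 0.991
ΔR = 0.991 − 0.792 = 0.199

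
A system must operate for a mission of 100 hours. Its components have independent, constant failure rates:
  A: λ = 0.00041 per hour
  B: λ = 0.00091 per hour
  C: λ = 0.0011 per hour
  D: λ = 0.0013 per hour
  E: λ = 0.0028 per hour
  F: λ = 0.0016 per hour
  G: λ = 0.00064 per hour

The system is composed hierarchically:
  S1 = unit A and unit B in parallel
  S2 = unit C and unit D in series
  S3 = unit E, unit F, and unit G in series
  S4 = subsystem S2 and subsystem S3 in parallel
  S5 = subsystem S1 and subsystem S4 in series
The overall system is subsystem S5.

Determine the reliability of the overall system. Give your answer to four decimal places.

R(A) = exp(−0.00041 × 100) = 0.959829
R(B) = exp(−0.00091 × 100) = 0.913018
R(C) = exp(−0.0011 × 100) = 0.895834
R(D) = exp(−0.0013 × 100) = 0.878095
R(E) = exp(−0.0028 × 100) = 0.755784
R(F) = exp(−0.0016 × 100) = 0.852144
R(G) = exp(−0.00064 × 100) = 0.938005
Parallel (A and B): 1 − (1 − 0.959829)(1 − 0.913018) = 0.996506
Series (C and D): 0.895834 × 0.878095 = 0.786627
Series (E, F, and G): 0.755784 × 0.852144 × 0.938005 = 0.604110
Parallel ([0.786627] and [0.604110]): 1 − (1 − 0.786627)(1 − 0.604110) = 0.915528
Series ([0.996506] and [0.915528]): 0.996506 × 0.915528 = 0.9123

0.9123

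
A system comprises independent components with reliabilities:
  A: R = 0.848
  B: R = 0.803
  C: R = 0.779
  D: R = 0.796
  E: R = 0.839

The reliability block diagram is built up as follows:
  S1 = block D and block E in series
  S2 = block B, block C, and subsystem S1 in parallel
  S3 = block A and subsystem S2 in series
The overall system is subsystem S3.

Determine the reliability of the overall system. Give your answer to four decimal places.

0.8357

Series (D and E): 0.796000 × 0.839000 = 0.667844
Parallel (B, C, and [0.667844]): 1 − (1 − 0.803000)(1 − 0.779000)(1 − 0.667844) = 0.985539
Series (A and [0.985539]): 0.848000 × 0.985539 = 0.8357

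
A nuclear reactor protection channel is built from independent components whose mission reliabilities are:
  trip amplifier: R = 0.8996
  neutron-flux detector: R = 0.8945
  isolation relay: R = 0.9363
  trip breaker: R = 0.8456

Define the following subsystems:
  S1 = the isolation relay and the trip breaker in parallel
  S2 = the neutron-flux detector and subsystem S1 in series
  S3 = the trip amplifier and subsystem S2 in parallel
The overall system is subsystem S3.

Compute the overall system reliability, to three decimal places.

0.989

Parallel (isolation relay and trip breaker): 1 − (1 − 0.93630)(1 − 0.84560) = 0.99016
Series (neutron-flux detector and [0.99016]): 0.89450 × 0.99016 = 0.88570
Parallel (trip amplifier and [0.88570]): 1 − (1 − 0.89960)(1 − 0.88570) = 0.989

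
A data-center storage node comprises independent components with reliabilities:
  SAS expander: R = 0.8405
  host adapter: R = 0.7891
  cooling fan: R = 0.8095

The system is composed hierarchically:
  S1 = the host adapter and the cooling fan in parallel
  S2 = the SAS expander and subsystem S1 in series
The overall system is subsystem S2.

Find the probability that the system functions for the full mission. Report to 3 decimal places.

0.807

Parallel (host adapter and cooling fan): 1 − (1 − 0.78910)(1 − 0.80950) = 0.95982
Series (SAS expander and [0.95982]): 0.84050 × 0.95982 = 0.807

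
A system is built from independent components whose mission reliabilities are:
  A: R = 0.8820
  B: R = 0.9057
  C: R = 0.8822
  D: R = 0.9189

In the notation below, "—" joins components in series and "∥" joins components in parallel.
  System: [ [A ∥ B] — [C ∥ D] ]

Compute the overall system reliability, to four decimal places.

0.9794

Parallel (A and B): 1 − (1 − 0.882000)(1 − 0.905700) = 0.988873
Parallel (C and D): 1 − (1 − 0.882200)(1 − 0.918900) = 0.990446
Series ([0.988873] and [0.990446]): 0.988873 × 0.990446 = 0.9794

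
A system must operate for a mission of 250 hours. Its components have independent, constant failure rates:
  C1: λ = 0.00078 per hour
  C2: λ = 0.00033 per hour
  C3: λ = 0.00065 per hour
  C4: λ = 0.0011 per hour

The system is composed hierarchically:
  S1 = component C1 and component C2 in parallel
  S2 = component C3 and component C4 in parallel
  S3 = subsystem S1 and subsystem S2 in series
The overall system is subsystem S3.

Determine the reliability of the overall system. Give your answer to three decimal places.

0.950

R(C1) = exp(−0.00078 × 250) = 0.82283
R(C2) = exp(−0.00033 × 250) = 0.92081
R(C3) = exp(−0.00065 × 250) = 0.85002
R(C4) = exp(−0.0011 × 250) = 0.75957
Parallel (C1 and C2): 1 − (1 − 0.82283)(1 − 0.92081) = 0.98597
Parallel (C3 and C4): 1 − (1 − 0.85002)(1 − 0.75957) = 0.96394
Series ([0.98597] and [0.96394]): 0.98597 × 0.96394 = 0.950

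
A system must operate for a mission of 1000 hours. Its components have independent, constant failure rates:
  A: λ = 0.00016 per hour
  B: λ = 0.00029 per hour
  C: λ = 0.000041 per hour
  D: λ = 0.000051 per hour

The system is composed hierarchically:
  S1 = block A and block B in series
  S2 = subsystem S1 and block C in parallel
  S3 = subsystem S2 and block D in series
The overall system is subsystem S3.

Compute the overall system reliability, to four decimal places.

R(A) = exp(−0.00016 × 1000) = 0.852144
R(B) = exp(−0.00029 × 1000) = 0.748264
R(C) = exp(−0.000041 × 1000) = 0.959829
R(D) = exp(−0.000051 × 1000) = 0.950279
Series (A and B): 0.852144 × 0.748264 = 0.637629
Parallel ([0.637629] and C): 1 − (1 − 0.637629)(1 − 0.959829) = 0.985443
Series ([0.985443] and D): 0.985443 × 0.950279 = 0.9364

0.9364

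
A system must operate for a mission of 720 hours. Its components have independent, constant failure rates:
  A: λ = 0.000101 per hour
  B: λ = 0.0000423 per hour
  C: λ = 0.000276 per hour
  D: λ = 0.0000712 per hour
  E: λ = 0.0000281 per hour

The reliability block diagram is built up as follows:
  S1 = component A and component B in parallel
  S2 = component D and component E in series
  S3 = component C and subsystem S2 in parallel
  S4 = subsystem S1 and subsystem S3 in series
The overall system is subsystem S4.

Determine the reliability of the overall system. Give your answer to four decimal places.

R(A) = exp(−0.000101 × 720) = 0.929861
R(B) = exp(−0.0000423 × 720) = 0.970003
R(C) = exp(−0.000276 × 720) = 0.819779
R(D) = exp(−0.0000712 × 720) = 0.950028
R(E) = exp(−0.0000281 × 720) = 0.979971
Parallel (A and B): 1 − (1 − 0.929861)(1 − 0.970003) = 0.997896
Series (D and E): 0.950028 × 0.979971 = 0.931000
Parallel (C and [0.931000]): 1 − (1 − 0.819779)(1 − 0.931000) = 0.987565
Series ([0.997896] and [0.987565]): 0.997896 × 0.987565 = 0.9855

0.9855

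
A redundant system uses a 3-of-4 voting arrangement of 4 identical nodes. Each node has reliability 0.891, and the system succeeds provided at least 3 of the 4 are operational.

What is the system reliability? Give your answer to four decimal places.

R = Σ_{i=3}^{4} C(4,i) p^i (1−p)^{4−i} with p = 0.891
C(4,3)·0.891^3·0.109^1 = 0.308404
C(4,4)·0.891^4·0.109^0 = 0.630247
Sum = 0.9387

0.9387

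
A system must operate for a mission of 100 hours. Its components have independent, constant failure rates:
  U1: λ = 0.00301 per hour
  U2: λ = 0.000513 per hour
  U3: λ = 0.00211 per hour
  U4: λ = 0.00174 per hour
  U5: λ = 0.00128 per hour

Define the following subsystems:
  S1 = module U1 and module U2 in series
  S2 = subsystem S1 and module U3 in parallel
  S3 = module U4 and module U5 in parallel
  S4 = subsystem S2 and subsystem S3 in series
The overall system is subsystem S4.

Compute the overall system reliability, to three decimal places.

0.925

R(U1) = exp(−0.00301 × 100) = 0.74008
R(U2) = exp(−0.000513 × 100) = 0.94999
R(U3) = exp(−0.00211 × 100) = 0.80977
R(U4) = exp(−0.00174 × 100) = 0.84030
R(U5) = exp(−0.00128 × 100) = 0.87985
Series (U1 and U2): 0.74008 × 0.94999 = 0.70307
Parallel ([0.70307] and U3): 1 − (1 − 0.70307)(1 − 0.80977) = 0.94352
Parallel (U4 and U5): 1 − (1 − 0.84030)(1 − 0.87985) = 0.98081
Series ([0.94352] and [0.98081]): 0.94352 × 0.98081 = 0.925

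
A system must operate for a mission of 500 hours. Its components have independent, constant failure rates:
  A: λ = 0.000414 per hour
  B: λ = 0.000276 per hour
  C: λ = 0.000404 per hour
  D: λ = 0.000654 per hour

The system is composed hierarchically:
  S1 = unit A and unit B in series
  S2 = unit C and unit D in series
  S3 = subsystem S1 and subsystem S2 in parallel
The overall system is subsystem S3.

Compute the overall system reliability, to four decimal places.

0.8801

R(A) = exp(−0.000414 × 500) = 0.813020
R(B) = exp(−0.000276 × 500) = 0.871099
R(C) = exp(−0.000404 × 500) = 0.817095
R(D) = exp(−0.000654 × 500) = 0.721084
Series (A and B): 0.813020 × 0.871099 = 0.708221
Series (C and D): 0.817095 × 0.721084 = 0.589194
Parallel ([0.708221] and [0.589194]): 1 − (1 − 0.708221)(1 − 0.589194) = 0.8801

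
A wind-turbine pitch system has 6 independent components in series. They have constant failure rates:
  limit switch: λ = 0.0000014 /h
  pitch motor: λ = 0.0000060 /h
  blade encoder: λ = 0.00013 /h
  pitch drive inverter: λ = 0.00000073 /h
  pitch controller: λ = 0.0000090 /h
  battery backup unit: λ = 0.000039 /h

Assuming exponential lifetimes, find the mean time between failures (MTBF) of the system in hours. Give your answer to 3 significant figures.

5370

Series of exponential components: λ_sys = Σ λ_i
λ_sys = 0.0000014 + 0.0000060 + 0.00013 + 0.00000073 + 0.0000090 + 0.000039 = 1.8613e-04 /h
MTBF = 1 / λ_sys = 5370 h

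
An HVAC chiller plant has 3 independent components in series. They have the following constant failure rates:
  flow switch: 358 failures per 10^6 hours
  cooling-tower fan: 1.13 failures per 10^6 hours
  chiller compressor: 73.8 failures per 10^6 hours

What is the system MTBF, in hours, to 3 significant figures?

Series of exponential components: λ_sys = Σ λ_i
λ_sys = 0.000358 + 0.00000113 + 0.0000738 = 4.3293e-04 /h
MTBF = 1 / λ_sys = 2310 h

2310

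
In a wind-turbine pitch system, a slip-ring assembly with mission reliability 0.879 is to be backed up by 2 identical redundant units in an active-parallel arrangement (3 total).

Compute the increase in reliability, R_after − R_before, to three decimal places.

0.119

R_before = 0.879
R_after = 1 − (1 − 0.879)^3 = 0.998
ΔR = 0.998 − 0.879 = 0.119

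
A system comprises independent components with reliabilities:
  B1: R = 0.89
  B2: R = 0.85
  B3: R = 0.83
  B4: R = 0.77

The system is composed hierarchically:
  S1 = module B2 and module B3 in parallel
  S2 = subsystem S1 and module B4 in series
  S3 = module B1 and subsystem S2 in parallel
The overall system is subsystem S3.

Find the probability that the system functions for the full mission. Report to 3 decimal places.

0.973

Parallel (B2 and B3): 1 − (1 − 0.85000)(1 − 0.83000) = 0.97450
Series ([0.97450] and B4): 0.97450 × 0.77000 = 0.75037
Parallel (B1 and [0.75037]): 1 − (1 − 0.89000)(1 − 0.75037) = 0.973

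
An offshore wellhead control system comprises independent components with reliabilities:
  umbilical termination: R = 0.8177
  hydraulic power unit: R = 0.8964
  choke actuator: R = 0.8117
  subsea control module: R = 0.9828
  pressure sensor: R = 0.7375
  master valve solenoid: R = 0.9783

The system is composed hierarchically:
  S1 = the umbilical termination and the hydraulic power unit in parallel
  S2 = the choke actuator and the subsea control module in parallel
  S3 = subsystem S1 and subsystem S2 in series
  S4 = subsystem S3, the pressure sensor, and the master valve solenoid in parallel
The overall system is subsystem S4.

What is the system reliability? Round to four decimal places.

Parallel (umbilical termination and hydraulic power unit): 1 − (1 − 0.817700)(1 − 0.896400) = 0.981114
Parallel (choke actuator and subsea control module): 1 − (1 − 0.811700)(1 − 0.982800) = 0.996761
Series ([0.981114] and [0.996761]): 0.981114 × 0.996761 = 0.977936
Parallel ([0.977936], pressure sensor, and master valve solenoid): 1 − (1 − 0.977936)(1 − 0.737500)(1 − 0.978300) = 0.9999

0.9999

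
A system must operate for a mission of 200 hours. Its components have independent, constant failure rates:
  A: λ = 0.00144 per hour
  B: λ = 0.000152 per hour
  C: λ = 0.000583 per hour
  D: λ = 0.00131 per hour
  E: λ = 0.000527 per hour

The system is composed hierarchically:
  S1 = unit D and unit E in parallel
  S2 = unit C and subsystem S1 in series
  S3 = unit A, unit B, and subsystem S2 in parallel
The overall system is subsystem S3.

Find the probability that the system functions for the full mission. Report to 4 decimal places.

R(A) = exp(−0.00144 × 200) = 0.749762
R(B) = exp(−0.000152 × 200) = 0.970057
R(C) = exp(−0.000583 × 200) = 0.889941
R(D) = exp(−0.00131 × 200) = 0.769511
R(E) = exp(−0.000527 × 200) = 0.899964
Parallel (D and E): 1 − (1 − 0.769511)(1 − 0.899964) = 0.976943
Series (C and [0.976943]): 0.889941 × 0.976943 = 0.869422
Parallel (A, B, and [0.869422]): 1 − (1 − 0.749762)(1 − 0.970057)(1 − 0.869422) = 0.9990

0.9990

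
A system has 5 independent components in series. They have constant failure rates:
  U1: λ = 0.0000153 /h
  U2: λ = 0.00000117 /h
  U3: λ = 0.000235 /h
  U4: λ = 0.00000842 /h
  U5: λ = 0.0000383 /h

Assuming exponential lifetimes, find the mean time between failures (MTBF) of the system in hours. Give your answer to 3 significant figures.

Series of exponential components: λ_sys = Σ λ_i
λ_sys = 0.0000153 + 0.00000117 + 0.000235 + 0.00000842 + 0.0000383 = 2.9819e-04 /h
MTBF = 1 / λ_sys = 3350 h

3350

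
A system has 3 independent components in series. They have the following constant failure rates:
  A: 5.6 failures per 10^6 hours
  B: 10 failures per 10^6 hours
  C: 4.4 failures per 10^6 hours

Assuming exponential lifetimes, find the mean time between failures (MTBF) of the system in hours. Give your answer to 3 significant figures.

50000

Series of exponential components: λ_sys = Σ λ_i
λ_sys = 0.0000056 + 0.000010 + 0.0000044 = 2.0000e-05 /h
MTBF = 1 / λ_sys = 50000 h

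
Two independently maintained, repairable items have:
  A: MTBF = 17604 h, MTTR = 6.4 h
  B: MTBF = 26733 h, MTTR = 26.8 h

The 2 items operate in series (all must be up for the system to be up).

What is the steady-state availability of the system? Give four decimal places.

0.9986

A(A) = MTBF/(MTBF+MTTR) = 17604/(17604+6.4) = 0.999637
A(B) = MTBF/(MTBF+MTTR) = 26733/(26733+26.8) = 0.998998
Series availability: 0.999637 × 0.998998 = 0.9986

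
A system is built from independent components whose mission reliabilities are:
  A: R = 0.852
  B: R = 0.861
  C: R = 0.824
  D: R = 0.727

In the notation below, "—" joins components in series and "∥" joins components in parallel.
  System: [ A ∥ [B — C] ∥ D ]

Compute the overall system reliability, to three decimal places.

0.988

Series (B and C): 0.86100 × 0.82400 = 0.70946
Parallel (A, [0.70946], and D): 1 − (1 − 0.85200)(1 − 0.70946)(1 − 0.72700) = 0.988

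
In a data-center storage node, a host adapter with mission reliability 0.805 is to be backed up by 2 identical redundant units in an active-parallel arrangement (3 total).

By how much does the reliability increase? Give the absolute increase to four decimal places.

0.1876

R_before = 0.805
R_after = 1 − (1 − 0.805)^3 = 0.9926
ΔR = 0.9926 − 0.805 = 0.1876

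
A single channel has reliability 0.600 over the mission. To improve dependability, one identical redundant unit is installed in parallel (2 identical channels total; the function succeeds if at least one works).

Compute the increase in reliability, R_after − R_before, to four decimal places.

0.2400

R_before = 0.600
R_after = 1 − (1 − 0.600)^2 = 0.8400
ΔR = 0.8400 − 0.600 = 0.2400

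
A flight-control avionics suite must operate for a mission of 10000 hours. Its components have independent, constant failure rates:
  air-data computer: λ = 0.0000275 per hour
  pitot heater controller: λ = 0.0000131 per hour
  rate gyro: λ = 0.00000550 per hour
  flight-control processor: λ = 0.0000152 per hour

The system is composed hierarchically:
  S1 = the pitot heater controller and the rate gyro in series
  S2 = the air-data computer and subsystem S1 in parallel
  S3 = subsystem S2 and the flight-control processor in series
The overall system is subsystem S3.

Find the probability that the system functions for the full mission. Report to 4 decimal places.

R(air-data computer) = exp(−0.0000275 × 10000) = 0.759572
R(pitot heater controller) = exp(−0.0000131 × 10000) = 0.877218
R(rate gyro) = exp(−0.00000550 × 10000) = 0.946485
R(flight-control processor) = exp(−0.0000152 × 10000) = 0.858988
Series (pitot heater controller and rate gyro): 0.877218 × 0.946485 = 0.830274
Parallel (air-data computer and [0.830274]): 1 − (1 − 0.759572)(1 − 0.830274) = 0.959193
Series ([0.959193] and flight-control processor): 0.959193 × 0.858988 = 0.8239

0.8239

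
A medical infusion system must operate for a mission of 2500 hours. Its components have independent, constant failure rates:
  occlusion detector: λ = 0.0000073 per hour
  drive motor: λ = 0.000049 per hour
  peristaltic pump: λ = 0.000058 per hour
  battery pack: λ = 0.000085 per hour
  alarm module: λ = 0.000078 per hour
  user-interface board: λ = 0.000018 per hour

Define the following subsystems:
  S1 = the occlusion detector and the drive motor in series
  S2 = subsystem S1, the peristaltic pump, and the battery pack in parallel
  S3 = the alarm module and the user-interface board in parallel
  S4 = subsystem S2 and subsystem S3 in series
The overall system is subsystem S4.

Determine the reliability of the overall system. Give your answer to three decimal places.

R(occlusion detector) = exp(−0.0000073 × 2500) = 0.98192
R(drive motor) = exp(−0.000049 × 2500) = 0.88471
R(peristaltic pump) = exp(−0.000058 × 2500) = 0.86502
R(battery pack) = exp(−0.000085 × 2500) = 0.80856
R(alarm module) = exp(−0.000078 × 2500) = 0.82283
R(user-interface board) = exp(−0.000018 × 2500) = 0.95600
Series (occlusion detector and drive motor): 0.98192 × 0.88471 = 0.86871
Parallel ([0.86871], peristaltic pump, and battery pack): 1 − (1 − 0.86871)(1 − 0.86502)(1 − 0.80856) = 0.99661
Parallel (alarm module and user-interface board): 1 − (1 − 0.82283)(1 − 0.95600) = 0.99220
Series ([0.99661] and [0.99220]): 0.99661 × 0.99220 = 0.989

0.989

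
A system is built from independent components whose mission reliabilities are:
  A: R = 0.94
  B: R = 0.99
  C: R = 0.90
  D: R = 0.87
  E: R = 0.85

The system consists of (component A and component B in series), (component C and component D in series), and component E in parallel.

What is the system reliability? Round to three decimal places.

0.998

Series (A and B): 0.94000 × 0.99000 = 0.93060
Series (C and D): 0.90000 × 0.87000 = 0.78300
Parallel ([0.93060], [0.78300], and E): 1 − (1 − 0.93060)(1 − 0.78300)(1 − 0.85000) = 0.998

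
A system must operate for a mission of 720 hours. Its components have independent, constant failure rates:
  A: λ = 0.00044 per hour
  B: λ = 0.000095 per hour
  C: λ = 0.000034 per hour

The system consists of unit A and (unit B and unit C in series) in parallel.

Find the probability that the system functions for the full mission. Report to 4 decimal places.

0.9759

R(A) = exp(−0.00044 × 720) = 0.728476
R(B) = exp(−0.000095 × 720) = 0.933887
R(C) = exp(−0.000034 × 720) = 0.975817
Series (B and C): 0.933887 × 0.975817 = 0.911303
Parallel (A and [0.911303]): 1 − (1 − 0.728476)(1 − 0.911303) = 0.9759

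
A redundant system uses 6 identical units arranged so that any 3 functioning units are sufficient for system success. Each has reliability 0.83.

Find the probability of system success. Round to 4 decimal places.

0.9906

R = Σ_{i=3}^{6} C(6,i) p^i (1−p)^{6−i} with p = 0.83
C(6,3)·0.83^3·0.17^3 = 0.056184
C(6,4)·0.83^4·0.17^2 = 0.205732
C(6,5)·0.83^5·0.17^1 = 0.401782
C(6,6)·0.83^6·0.17^0 = 0.326940
Sum = 0.9906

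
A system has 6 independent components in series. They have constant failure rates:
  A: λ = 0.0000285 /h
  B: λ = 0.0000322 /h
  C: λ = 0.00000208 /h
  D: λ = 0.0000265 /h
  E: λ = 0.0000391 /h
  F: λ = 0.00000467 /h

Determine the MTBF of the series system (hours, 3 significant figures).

Series of exponential components: λ_sys = Σ λ_i
λ_sys = 0.0000285 + 0.0000322 + 0.00000208 + 0.0000265 + 0.0000391 + 0.00000467 = 1.3305e-04 /h
MTBF = 1 / λ_sys = 7520 h

7520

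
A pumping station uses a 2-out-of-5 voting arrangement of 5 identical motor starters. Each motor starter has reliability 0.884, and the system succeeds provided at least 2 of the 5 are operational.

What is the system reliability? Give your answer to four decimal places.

0.9992

R = Σ_{i=2}^{5} C(5,i) p^i (1−p)^{5−i} with p = 0.884
C(5,2)·0.884^2·0.116^3 = 0.012198
C(5,3)·0.884^3·0.116^2 = 0.092955
C(5,4)·0.884^4·0.116^1 = 0.354191
C(5,5)·0.884^5·0.116^0 = 0.539835
Sum = 0.9992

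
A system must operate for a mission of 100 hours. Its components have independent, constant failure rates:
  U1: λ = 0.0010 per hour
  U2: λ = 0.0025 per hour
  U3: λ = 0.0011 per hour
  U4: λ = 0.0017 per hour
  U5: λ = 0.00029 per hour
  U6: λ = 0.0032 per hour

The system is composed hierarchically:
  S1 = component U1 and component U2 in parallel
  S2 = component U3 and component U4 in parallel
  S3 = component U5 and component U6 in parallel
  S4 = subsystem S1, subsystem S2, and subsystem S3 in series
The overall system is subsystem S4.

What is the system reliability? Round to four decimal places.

R(U1) = exp(−0.0010 × 100) = 0.904837
R(U2) = exp(−0.0025 × 100) = 0.778801
R(U3) = exp(−0.0011 × 100) = 0.895834
R(U4) = exp(−0.0017 × 100) = 0.843665
R(U5) = exp(−0.00029 × 100) = 0.971416
R(U6) = exp(−0.0032 × 100) = 0.726149
Parallel (U1 and U2): 1 − (1 − 0.904837)(1 − 0.778801) = 0.978950
Parallel (U3 and U4): 1 − (1 − 0.895834)(1 − 0.843665) = 0.983715
Parallel (U5 and U6): 1 − (1 − 0.971416)(1 − 0.726149) = 0.992172
Series ([0.978950], [0.983715], and [0.992172]): 0.978950 × 0.983715 × 0.992172 = 0.9555

0.9555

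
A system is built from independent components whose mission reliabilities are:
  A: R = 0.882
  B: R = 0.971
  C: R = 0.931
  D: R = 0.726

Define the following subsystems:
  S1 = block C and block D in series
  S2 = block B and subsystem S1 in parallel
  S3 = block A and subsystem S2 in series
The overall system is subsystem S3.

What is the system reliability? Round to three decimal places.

Series (C and D): 0.93100 × 0.72600 = 0.67591
Parallel (B and [0.67591]): 1 − (1 − 0.97100)(1 − 0.67591) = 0.99060
Series (A and [0.99060]): 0.88200 × 0.99060 = 0.874

0.874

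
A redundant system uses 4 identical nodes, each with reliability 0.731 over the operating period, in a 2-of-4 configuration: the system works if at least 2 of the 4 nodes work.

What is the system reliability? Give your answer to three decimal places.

0.938

R = Σ_{i=2}^{4} C(4,i) p^i (1−p)^{4−i} with p = 0.731
C(4,2)·0.731^2·0.269^2 = 0.23200
C(4,3)·0.731^3·0.269^1 = 0.42030
C(4,4)·0.731^4·0.269^0 = 0.28554
Sum = 0.938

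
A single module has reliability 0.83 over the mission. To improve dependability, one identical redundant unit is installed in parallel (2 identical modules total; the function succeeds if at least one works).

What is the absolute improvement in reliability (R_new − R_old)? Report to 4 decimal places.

0.1411

R_before = 0.83
R_after = 1 − (1 − 0.83)^2 = 0.9711
ΔR = 0.9711 − 0.83 = 0.1411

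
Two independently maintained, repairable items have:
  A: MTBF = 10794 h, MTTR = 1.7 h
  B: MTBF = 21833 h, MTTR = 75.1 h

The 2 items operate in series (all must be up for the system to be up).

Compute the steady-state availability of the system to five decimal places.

A(A) = MTBF/(MTBF+MTTR) = 10794/(10794+1.7) = 0.999843
A(B) = MTBF/(MTBF+MTTR) = 21833/(21833+75.1) = 0.996572
Series availability: 0.999843 × 0.996572 = 0.99642

0.99642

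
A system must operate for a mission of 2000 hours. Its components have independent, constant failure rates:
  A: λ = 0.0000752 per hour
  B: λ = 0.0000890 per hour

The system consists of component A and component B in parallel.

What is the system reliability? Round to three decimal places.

0.977

R(A) = exp(−0.0000752 × 2000) = 0.86036
R(B) = exp(−0.0000890 × 2000) = 0.83694
Parallel (A and B): 1 − (1 − 0.86036)(1 − 0.83694) = 0.977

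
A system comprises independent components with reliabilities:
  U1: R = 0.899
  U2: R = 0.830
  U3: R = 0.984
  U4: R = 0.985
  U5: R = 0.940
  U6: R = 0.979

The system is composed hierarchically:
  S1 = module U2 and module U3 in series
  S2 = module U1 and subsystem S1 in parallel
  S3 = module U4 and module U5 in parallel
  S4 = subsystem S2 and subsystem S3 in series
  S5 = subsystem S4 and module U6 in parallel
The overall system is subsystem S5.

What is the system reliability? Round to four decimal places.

0.9996

Series (U2 and U3): 0.830000 × 0.984000 = 0.816720
Parallel (U1 and [0.816720]): 1 − (1 − 0.899000)(1 − 0.816720) = 0.981489
Parallel (U4 and U5): 1 − (1 − 0.985000)(1 − 0.940000) = 0.999100
Series ([0.981489] and [0.999100]): 0.981489 × 0.999100 = 0.980606
Parallel ([0.980606] and U6): 1 − (1 − 0.980606)(1 − 0.979000) = 0.9996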